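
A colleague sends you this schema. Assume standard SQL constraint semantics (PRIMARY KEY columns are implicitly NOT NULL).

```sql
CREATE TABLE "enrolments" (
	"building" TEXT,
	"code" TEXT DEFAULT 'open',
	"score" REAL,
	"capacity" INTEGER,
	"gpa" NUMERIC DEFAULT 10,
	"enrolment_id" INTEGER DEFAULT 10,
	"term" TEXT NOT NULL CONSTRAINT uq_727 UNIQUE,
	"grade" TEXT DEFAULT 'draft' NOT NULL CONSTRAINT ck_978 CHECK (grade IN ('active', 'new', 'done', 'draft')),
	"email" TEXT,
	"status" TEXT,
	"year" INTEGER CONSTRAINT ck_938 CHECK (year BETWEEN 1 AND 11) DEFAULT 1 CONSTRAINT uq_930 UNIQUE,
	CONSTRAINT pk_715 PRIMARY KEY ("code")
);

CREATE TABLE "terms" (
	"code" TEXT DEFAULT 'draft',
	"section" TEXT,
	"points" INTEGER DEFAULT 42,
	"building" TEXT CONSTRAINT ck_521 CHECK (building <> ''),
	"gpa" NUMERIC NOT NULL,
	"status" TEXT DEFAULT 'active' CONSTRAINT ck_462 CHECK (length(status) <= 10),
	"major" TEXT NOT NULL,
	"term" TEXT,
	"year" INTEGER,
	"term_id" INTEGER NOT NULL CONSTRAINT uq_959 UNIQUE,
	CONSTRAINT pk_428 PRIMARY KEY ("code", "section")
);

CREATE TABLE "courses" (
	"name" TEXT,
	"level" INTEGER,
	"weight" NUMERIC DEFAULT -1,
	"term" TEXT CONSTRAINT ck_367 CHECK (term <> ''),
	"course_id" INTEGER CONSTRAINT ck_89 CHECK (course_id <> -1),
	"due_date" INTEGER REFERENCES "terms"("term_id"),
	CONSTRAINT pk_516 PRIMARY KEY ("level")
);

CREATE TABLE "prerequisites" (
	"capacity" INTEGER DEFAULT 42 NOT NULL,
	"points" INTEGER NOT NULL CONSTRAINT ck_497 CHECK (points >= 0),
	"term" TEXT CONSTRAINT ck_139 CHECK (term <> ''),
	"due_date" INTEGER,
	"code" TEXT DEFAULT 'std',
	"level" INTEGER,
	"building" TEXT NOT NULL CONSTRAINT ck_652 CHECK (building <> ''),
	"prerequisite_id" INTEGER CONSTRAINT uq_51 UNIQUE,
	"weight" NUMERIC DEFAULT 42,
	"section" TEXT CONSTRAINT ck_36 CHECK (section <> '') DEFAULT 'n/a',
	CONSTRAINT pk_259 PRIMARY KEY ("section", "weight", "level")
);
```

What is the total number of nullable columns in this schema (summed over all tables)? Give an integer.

22

enrolments: 8 nullable (building, score, capacity, gpa, enrolment_id, email, status, year — PK (code) and explicit NOT NULL columns excluded).
terms: 5 nullable (points, building, status, term, year — PK (code, section) and explicit NOT NULL columns excluded).
courses: 5 nullable (name, weight, term, course_id, due_date — PK (level) and explicit NOT NULL columns excluded).
prerequisites: 4 nullable (term, due_date, code, prerequisite_id — PK (section, weight, level) and explicit NOT NULL columns excluded).
Total: 8 + 5 + 5 + 4 = 22.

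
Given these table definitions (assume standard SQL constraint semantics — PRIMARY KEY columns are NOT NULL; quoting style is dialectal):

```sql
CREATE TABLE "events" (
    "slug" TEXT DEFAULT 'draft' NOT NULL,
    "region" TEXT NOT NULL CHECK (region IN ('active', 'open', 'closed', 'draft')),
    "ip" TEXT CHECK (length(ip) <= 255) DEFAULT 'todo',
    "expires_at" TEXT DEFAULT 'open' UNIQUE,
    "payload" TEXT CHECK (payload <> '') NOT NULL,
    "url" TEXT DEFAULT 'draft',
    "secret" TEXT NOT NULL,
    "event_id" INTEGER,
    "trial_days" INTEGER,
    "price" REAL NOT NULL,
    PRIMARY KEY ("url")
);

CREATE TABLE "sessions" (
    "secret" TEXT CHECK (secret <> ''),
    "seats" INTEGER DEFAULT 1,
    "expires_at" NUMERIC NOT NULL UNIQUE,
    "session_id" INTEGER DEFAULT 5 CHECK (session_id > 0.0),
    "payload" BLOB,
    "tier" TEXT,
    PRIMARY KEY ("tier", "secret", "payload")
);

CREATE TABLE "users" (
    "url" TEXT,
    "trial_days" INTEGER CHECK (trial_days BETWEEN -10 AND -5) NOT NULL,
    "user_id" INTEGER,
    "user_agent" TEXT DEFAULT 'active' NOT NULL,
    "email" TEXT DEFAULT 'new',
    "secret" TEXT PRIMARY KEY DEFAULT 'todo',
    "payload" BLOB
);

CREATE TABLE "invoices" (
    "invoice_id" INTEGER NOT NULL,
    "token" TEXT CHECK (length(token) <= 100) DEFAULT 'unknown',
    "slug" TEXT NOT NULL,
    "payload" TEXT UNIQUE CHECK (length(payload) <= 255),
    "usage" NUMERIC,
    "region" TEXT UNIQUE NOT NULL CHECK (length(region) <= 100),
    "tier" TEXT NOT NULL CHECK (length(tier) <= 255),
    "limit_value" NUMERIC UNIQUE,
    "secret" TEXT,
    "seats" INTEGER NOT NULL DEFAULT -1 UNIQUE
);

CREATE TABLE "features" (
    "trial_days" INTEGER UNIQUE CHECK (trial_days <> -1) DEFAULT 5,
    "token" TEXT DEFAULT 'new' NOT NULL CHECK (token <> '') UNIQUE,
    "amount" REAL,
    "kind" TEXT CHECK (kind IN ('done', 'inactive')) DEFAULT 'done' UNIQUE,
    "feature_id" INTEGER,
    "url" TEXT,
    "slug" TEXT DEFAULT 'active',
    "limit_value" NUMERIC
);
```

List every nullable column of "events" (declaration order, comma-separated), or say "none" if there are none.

ip, expires_at, event_id, trial_days

- slug: declared NOT NULL → not nullable.
- region: declared NOT NULL → not nullable.
- ip: CHECK does not forbid NULL (a CHECK constraint passes when its expression is NULL) → nullable.
- expires_at: UNIQUE does not imply NOT NULL → nullable.
- payload: declared NOT NULL → not nullable.
- url: part of the PRIMARY KEY, which implies NOT NULL → not nullable.
- secret: declared NOT NULL → not nullable.
- event_id: no NOT NULL constraint applies → nullable.
- trial_days: no NOT NULL constraint applies → nullable.
- price: declared NOT NULL → not nullable.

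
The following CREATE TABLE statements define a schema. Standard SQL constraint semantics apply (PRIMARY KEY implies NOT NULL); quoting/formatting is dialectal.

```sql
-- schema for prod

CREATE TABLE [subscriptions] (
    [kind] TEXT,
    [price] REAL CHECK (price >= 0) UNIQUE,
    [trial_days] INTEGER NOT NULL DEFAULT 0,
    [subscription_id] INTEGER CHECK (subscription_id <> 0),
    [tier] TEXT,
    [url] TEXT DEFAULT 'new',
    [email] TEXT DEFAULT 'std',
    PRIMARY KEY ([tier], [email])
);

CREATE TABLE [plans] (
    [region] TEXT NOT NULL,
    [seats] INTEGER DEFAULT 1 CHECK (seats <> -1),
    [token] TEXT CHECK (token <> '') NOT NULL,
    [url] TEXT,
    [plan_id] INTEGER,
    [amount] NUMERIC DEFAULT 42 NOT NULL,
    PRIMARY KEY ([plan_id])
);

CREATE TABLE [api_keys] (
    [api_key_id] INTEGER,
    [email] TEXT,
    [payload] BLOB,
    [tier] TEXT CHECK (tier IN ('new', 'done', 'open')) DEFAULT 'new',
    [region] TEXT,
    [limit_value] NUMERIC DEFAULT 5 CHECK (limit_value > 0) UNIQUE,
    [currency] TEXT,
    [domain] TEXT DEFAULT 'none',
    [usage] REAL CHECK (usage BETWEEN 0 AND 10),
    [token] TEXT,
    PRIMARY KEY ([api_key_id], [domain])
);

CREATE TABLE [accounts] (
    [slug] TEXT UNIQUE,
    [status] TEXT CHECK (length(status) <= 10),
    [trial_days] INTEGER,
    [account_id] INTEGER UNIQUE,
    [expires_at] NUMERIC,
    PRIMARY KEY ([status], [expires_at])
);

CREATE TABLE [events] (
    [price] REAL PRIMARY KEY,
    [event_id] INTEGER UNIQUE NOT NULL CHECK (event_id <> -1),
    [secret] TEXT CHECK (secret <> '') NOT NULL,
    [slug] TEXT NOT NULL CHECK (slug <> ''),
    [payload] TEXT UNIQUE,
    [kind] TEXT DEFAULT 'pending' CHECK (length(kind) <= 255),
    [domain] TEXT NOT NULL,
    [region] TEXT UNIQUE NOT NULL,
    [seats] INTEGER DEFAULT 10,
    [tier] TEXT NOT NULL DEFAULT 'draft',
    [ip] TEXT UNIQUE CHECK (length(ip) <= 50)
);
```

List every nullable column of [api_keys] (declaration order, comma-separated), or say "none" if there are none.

email, payload, tier, region, limit_value, currency, usage, token

- api_key_id: part of the PRIMARY KEY, which implies NOT NULL → not nullable.
- email: no NOT NULL constraint applies → nullable.
- payload: no NOT NULL constraint applies → nullable.
- tier: CHECK does not forbid NULL (a CHECK constraint passes when its expression is NULL) → nullable.
- region: no NOT NULL constraint applies → nullable.
- limit_value: CHECK does not forbid NULL (a CHECK constraint passes when its expression is NULL) → nullable.
- currency: no NOT NULL constraint applies → nullable.
- domain: part of the PRIMARY KEY, which implies NOT NULL → not nullable.
- usage: CHECK does not forbid NULL (a CHECK constraint passes when its expression is NULL) → nullable.
- token: no NOT NULL constraint applies → nullable.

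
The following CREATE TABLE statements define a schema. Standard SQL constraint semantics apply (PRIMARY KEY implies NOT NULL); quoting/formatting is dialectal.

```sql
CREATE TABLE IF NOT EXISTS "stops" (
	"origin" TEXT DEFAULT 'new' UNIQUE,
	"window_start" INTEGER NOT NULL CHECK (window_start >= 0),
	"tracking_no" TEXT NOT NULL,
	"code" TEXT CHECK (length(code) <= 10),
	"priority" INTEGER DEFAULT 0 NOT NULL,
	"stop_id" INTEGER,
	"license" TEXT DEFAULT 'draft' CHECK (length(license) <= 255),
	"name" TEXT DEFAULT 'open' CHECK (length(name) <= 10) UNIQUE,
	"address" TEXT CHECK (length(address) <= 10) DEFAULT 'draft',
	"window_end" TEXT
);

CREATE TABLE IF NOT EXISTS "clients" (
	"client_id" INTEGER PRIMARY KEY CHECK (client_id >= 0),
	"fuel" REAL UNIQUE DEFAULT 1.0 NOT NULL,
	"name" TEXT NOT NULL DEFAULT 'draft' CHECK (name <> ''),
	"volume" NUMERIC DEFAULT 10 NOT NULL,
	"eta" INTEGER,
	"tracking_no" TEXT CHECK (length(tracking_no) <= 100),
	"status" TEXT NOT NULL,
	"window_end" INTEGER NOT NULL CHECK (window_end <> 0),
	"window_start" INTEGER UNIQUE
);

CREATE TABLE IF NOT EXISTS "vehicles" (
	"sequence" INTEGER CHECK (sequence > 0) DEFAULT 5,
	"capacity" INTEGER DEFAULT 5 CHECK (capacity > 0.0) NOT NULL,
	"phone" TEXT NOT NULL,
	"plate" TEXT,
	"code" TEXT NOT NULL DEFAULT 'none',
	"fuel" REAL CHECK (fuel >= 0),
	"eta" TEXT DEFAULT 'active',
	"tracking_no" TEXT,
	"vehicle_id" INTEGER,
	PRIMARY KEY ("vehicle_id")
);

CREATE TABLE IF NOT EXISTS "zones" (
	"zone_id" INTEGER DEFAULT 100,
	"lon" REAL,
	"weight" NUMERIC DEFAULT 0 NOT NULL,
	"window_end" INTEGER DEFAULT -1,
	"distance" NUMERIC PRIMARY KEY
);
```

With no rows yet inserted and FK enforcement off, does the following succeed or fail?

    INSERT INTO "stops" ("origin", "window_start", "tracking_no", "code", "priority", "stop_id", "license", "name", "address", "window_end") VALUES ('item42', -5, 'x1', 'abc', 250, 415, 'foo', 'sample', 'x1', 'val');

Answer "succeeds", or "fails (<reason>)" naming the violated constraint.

fails (CHECK on window_start)

The value -5 for window_start violates CHECK (window_start >= 0).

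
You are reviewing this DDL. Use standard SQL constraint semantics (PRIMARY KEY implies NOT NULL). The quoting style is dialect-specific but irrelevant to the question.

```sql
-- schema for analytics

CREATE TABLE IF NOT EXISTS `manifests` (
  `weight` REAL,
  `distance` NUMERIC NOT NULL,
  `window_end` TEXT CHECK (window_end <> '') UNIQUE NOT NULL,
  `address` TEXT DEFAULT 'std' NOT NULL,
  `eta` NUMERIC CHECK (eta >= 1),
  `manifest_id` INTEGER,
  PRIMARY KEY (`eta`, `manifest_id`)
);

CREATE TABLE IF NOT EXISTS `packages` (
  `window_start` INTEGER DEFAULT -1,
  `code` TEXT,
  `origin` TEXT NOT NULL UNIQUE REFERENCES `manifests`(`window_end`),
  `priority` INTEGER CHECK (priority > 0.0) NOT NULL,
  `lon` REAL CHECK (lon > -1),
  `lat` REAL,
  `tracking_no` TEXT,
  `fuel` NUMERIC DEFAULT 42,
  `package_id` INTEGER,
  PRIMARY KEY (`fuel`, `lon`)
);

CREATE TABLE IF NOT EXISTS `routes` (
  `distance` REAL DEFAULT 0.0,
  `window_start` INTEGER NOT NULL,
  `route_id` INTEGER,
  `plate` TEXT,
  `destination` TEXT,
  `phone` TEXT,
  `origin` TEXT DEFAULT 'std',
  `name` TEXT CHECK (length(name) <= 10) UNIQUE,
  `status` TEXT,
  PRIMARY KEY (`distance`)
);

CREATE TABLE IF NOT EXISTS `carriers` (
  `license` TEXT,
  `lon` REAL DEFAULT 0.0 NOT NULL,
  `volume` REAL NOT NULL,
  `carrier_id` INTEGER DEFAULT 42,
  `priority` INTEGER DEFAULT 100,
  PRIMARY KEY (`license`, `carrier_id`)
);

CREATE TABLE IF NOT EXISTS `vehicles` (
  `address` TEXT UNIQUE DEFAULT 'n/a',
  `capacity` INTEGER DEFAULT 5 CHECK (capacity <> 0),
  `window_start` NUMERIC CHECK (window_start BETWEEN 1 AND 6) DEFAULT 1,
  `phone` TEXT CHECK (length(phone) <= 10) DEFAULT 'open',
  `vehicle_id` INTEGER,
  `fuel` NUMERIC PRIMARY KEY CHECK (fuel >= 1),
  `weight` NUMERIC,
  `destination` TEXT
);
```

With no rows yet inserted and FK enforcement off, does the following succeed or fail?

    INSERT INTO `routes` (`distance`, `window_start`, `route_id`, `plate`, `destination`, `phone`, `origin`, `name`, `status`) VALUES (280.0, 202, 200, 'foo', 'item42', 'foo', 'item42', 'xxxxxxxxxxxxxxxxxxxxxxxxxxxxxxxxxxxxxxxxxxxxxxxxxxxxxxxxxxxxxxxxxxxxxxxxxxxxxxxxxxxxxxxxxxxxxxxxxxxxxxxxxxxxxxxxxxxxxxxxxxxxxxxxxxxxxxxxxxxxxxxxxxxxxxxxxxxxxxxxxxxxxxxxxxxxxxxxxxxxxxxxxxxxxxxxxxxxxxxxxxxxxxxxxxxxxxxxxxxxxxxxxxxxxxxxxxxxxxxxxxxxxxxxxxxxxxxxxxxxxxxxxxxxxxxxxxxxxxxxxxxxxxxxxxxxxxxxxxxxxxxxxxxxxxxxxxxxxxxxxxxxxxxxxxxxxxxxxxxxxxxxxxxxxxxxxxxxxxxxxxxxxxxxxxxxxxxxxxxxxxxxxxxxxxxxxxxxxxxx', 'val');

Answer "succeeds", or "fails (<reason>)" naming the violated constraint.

fails (CHECK on name)

The value 'xxxxxxxxxxxxxxxxxxxxxxxxxxxxxxxxxxxxxxxxxxxxxxxxxxxxxxxxxxxxxxxxxxxxxxxxxxxxxxxxxxxxxxxxxxxxxxxxxxxxxxxxxxxxxxxxxxxxxxxxxxxxxxxxxxxxxxxxxxxxxxxxxxxxxxxxxxxxxxxxxxxxxxxxxxxxxxxxxxxxxxxxxxxxxxxxxxxxxxxxxxxxxxxxxxxxxxxxxxxxxxxxxxxxxxxxxxxxxxxxxxxxxxxxxxxxxxxxxxxxxxxxxxxxxxxxxxxxxxxxxxxxxxxxxxxxxxxxxxxxxxxxxxxxxxxxxxxxxxxxxxxxxxxxxxxxxxxxxxxxxxxxxxxxxxxxxxxxxxxxxxxxxxxxxxxxxxxxxxxxxxxxxxxxxxxxxxxxxxxx' for name violates CHECK (length(name) <= 10).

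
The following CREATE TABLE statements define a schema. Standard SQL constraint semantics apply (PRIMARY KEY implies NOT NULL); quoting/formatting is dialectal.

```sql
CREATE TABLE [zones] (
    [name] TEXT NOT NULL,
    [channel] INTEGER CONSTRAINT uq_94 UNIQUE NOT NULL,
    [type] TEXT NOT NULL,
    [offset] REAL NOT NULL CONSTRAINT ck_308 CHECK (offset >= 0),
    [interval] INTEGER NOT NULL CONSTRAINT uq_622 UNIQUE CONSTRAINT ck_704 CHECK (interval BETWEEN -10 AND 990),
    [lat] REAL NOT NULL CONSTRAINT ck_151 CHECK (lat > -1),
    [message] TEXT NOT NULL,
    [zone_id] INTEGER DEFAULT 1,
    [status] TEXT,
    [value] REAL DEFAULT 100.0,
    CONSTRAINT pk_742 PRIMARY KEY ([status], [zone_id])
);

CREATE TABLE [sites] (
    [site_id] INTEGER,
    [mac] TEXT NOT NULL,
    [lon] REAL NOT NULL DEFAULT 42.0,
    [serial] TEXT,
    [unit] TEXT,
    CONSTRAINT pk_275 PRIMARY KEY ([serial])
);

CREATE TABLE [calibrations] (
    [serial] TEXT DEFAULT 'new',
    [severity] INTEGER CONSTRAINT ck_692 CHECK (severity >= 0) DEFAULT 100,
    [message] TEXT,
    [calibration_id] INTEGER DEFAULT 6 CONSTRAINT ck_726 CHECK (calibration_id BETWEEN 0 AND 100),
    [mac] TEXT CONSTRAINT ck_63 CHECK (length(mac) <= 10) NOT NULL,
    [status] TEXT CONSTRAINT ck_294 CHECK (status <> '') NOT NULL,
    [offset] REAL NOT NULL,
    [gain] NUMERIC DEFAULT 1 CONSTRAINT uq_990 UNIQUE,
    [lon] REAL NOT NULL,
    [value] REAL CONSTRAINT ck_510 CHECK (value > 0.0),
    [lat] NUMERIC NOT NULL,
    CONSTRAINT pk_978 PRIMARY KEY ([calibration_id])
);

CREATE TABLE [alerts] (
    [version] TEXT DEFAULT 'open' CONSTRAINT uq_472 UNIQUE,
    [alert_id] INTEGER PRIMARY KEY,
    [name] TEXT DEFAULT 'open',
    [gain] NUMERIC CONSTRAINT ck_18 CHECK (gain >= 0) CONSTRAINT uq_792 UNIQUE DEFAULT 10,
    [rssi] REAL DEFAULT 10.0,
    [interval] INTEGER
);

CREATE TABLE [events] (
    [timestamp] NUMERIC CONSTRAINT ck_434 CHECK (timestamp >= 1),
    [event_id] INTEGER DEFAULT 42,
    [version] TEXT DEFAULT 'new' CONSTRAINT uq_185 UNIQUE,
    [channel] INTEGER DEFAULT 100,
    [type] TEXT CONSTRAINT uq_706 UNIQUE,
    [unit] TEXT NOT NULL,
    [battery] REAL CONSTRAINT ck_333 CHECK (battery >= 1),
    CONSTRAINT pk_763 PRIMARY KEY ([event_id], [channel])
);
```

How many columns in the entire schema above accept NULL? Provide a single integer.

zones: 1 nullable (value — PK (status, zone_id) and explicit NOT NULL columns excluded).
sites: 2 nullable (site_id, unit — PK (serial) and explicit NOT NULL columns excluded).
calibrations: 5 nullable (serial, severity, message, gain, value — PK (calibration_id) and explicit NOT NULL columns excluded).
alerts: 5 nullable (version, name, gain, rssi, interval — PK (alert_id) and explicit NOT NULL columns excluded).
events: 4 nullable (timestamp, version, type, battery — PK (event_id, channel) and explicit NOT NULL columns excluded).
Total: 1 + 2 + 5 + 5 + 4 = 17.

17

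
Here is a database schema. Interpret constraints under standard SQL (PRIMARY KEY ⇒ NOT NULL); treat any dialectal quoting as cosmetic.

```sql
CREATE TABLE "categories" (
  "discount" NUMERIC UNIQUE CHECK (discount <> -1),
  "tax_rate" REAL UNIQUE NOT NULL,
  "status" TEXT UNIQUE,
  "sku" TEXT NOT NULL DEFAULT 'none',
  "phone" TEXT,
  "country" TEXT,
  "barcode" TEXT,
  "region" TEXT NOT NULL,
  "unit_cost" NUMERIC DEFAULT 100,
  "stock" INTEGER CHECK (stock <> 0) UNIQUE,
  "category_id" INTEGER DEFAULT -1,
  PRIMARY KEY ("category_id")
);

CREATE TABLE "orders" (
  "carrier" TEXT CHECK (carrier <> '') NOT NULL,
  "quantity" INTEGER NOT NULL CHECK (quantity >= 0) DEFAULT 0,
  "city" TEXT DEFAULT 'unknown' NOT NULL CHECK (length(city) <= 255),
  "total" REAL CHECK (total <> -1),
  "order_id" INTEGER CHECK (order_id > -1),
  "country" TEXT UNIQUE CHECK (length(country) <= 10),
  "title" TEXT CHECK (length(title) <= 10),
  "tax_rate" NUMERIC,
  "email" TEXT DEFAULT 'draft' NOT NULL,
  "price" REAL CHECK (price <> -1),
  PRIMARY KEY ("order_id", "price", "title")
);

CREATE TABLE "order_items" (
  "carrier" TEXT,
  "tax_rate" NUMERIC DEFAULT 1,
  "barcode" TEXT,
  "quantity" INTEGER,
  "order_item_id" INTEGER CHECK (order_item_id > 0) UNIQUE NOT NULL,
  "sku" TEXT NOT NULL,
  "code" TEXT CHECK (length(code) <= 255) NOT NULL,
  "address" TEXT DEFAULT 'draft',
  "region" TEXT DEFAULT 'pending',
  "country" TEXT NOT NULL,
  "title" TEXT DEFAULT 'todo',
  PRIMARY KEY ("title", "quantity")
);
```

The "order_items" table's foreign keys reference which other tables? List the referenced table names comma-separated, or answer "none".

No column in order_items has a REFERENCES clause.

none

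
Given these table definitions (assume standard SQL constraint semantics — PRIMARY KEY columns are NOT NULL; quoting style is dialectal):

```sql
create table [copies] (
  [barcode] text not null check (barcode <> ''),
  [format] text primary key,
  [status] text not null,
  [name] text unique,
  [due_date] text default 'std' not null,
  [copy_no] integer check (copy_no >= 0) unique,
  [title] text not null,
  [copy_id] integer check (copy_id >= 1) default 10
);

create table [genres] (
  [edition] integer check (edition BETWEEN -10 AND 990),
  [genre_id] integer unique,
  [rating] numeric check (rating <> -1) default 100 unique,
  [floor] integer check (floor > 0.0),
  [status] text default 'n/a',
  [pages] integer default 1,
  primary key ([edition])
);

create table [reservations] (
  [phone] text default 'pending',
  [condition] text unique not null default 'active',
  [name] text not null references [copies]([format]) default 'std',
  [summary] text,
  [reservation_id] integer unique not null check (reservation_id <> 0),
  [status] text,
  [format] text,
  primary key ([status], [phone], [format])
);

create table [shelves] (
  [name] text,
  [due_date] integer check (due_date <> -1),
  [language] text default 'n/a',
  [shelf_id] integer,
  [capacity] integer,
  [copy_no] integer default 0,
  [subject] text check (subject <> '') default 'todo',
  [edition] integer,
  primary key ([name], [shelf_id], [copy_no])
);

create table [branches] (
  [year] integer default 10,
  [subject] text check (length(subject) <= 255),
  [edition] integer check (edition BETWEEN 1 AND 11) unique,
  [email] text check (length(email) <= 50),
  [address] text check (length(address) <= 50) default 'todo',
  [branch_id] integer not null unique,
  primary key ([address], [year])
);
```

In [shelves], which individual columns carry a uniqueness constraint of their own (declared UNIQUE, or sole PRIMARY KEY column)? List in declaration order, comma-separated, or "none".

- name: part of a composite PRIMARY KEY — only the tuple is unique, not this column on its own.
- due_date: no UNIQUE or single-column PK constraint.
- language: no UNIQUE or single-column PK constraint.
- shelf_id: part of a composite PRIMARY KEY — only the tuple is unique, not this column on its own.
- capacity: no UNIQUE or single-column PK constraint.
- copy_no: part of a composite PRIMARY KEY — only the tuple is unique, not this column on its own.
- subject: no UNIQUE or single-column PK constraint.
- edition: no UNIQUE or single-column PK constraint.

none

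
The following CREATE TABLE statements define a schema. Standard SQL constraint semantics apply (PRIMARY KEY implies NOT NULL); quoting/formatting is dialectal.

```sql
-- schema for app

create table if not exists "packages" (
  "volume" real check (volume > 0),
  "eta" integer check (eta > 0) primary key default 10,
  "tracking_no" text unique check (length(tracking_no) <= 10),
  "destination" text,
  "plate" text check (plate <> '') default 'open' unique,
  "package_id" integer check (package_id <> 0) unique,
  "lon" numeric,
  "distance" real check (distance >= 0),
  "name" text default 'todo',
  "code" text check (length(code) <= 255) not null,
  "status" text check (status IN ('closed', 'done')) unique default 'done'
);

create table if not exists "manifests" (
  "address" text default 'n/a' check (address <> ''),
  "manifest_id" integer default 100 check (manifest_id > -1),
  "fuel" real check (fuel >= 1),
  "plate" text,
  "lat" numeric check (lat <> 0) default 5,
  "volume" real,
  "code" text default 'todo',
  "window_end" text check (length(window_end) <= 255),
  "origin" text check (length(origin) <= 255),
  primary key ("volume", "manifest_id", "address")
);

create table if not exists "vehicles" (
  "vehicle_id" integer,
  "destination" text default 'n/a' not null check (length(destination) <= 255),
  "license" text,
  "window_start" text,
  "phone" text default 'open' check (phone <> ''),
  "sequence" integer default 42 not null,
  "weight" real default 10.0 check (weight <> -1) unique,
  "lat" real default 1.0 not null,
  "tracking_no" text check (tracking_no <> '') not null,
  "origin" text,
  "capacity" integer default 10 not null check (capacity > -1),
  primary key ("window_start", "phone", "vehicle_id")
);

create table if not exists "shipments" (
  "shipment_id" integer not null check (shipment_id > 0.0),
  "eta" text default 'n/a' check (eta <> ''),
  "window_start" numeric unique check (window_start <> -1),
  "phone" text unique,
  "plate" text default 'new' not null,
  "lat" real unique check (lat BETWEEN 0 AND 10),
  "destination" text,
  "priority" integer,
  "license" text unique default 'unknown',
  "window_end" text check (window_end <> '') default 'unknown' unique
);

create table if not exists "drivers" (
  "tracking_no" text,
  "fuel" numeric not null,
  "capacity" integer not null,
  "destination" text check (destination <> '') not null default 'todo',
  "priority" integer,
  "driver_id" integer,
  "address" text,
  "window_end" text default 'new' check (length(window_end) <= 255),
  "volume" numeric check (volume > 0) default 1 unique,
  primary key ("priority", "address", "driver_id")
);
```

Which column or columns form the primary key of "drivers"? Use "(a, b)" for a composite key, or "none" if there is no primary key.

A table-level PRIMARY KEY clause names 3 columns: priority, address, driver_id.
This is a composite key — the combination is unique, not each column individually.

(priority, address, driver_id)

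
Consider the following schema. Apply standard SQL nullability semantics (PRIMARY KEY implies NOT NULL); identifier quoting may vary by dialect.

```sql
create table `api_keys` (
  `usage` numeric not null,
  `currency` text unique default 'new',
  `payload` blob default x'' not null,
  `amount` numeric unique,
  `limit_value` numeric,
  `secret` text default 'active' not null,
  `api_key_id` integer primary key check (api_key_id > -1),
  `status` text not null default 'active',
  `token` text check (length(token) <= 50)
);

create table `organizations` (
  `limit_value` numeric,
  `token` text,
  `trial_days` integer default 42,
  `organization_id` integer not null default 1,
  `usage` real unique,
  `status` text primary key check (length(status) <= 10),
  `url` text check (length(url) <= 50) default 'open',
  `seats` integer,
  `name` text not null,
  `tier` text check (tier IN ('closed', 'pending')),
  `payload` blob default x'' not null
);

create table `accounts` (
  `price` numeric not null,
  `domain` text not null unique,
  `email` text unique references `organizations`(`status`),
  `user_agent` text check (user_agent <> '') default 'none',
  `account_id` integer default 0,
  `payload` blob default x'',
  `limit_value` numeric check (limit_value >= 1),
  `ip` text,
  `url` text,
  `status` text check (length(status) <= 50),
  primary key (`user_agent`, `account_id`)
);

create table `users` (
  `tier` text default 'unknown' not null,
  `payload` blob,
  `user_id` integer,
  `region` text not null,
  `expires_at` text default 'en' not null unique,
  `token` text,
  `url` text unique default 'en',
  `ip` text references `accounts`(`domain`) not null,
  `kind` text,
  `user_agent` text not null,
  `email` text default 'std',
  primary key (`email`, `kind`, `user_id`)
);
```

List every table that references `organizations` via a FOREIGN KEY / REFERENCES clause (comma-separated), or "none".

- accounts.email references organizations(status).

accounts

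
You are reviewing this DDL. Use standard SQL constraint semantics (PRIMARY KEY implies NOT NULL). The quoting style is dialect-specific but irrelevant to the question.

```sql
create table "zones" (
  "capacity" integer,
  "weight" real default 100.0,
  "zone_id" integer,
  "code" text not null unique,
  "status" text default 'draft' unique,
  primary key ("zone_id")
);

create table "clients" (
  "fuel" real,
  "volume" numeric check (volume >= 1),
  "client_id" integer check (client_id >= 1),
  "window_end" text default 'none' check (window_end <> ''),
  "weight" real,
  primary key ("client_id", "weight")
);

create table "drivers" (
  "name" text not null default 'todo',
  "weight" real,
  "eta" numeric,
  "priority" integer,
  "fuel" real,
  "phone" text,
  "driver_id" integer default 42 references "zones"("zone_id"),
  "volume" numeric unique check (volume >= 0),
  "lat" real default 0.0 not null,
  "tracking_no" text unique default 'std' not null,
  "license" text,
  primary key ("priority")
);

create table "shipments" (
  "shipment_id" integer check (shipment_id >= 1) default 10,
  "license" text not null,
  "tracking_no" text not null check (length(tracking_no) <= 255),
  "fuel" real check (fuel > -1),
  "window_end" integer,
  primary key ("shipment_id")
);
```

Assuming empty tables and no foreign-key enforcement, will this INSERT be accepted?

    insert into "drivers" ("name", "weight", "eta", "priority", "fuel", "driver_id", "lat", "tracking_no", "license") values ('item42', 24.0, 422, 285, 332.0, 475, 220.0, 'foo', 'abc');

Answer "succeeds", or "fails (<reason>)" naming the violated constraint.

NOT NULL columns: lat is supplied; name is supplied; priority is supplied; tracking_no is supplied.
No constraint is violated.

succeeds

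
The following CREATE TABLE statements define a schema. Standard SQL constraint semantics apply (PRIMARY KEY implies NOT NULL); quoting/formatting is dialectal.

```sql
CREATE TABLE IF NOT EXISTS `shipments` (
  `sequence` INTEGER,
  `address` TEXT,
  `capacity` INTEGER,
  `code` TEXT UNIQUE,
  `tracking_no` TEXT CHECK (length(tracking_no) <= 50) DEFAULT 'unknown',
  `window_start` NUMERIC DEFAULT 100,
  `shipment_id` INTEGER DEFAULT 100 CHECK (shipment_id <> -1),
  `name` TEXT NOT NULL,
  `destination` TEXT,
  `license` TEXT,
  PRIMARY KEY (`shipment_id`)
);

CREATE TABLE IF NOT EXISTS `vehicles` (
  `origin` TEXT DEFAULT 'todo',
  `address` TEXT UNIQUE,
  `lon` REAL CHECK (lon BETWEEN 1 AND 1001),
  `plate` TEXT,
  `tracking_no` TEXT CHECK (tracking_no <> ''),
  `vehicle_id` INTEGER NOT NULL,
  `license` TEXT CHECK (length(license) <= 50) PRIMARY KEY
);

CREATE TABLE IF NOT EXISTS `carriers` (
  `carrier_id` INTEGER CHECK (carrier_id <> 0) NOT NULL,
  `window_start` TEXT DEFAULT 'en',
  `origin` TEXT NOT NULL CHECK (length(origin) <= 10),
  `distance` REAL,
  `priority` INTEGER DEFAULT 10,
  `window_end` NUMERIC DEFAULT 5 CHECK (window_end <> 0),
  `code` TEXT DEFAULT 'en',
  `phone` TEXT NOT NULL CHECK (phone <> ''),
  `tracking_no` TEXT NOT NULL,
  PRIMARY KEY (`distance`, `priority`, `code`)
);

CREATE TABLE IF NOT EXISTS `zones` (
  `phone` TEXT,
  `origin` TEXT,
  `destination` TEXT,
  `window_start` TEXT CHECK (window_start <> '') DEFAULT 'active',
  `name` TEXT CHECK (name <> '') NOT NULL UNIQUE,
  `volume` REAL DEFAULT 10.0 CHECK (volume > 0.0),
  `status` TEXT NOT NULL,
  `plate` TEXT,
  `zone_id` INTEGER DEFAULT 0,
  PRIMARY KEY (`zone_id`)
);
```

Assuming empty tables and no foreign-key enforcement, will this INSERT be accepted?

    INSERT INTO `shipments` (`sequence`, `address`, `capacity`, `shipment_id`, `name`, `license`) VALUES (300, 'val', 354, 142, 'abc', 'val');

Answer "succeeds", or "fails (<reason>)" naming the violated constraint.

NOT NULL columns: name is supplied; shipment_id is supplied.
CHECK constraints: 142 satisfies (shipment_id <> -1).
No constraint is violated.

succeeds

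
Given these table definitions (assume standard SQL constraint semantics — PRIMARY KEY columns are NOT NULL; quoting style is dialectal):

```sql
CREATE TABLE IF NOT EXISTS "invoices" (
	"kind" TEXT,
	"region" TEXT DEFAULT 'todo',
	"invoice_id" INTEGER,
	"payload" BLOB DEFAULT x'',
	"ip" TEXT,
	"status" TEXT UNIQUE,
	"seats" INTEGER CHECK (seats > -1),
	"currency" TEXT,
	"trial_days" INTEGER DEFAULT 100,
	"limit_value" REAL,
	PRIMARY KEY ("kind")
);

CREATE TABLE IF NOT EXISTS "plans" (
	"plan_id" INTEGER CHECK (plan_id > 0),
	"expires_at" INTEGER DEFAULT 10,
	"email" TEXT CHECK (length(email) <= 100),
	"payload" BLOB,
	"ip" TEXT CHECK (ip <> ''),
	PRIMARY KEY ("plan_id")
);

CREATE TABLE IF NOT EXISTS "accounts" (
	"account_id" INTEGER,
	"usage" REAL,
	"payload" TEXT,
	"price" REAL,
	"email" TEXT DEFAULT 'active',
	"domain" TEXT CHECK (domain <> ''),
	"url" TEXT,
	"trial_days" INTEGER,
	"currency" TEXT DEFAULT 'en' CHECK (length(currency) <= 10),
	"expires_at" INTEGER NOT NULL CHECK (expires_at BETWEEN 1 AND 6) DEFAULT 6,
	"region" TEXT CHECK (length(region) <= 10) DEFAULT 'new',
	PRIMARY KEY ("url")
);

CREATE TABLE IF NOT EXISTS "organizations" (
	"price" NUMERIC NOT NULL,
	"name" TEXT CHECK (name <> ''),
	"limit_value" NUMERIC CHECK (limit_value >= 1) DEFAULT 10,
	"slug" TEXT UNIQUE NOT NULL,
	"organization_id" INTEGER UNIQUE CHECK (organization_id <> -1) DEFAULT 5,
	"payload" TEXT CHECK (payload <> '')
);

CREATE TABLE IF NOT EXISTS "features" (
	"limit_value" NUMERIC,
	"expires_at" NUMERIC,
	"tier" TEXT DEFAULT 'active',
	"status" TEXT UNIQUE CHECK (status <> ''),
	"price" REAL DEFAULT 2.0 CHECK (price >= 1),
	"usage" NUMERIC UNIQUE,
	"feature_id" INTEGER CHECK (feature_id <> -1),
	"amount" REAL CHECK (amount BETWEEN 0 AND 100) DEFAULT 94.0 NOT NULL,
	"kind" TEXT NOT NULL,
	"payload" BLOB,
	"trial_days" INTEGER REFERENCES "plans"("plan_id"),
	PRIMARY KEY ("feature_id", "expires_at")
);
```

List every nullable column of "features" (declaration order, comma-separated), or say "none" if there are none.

- limit_value: no NOT NULL constraint applies → nullable.
- expires_at: part of the PRIMARY KEY, which implies NOT NULL → not nullable.
- tier: DEFAULT only fills an omitted column; an explicit NULL is still allowed → nullable.
- status: CHECK does not forbid NULL (a CHECK constraint passes when its expression is NULL) → nullable.
- price: CHECK does not forbid NULL (a CHECK constraint passes when its expression is NULL) → nullable.
- usage: UNIQUE does not imply NOT NULL → nullable.
- feature_id: part of the PRIMARY KEY, which implies NOT NULL → not nullable.
- amount: declared NOT NULL → not nullable.
- kind: declared NOT NULL → not nullable.
- payload: no NOT NULL constraint applies → nullable.
- trial_days: a foreign key column may be NULL unless separately constrained → nullable.

limit_value, tier, status, price, usage, payload, trial_days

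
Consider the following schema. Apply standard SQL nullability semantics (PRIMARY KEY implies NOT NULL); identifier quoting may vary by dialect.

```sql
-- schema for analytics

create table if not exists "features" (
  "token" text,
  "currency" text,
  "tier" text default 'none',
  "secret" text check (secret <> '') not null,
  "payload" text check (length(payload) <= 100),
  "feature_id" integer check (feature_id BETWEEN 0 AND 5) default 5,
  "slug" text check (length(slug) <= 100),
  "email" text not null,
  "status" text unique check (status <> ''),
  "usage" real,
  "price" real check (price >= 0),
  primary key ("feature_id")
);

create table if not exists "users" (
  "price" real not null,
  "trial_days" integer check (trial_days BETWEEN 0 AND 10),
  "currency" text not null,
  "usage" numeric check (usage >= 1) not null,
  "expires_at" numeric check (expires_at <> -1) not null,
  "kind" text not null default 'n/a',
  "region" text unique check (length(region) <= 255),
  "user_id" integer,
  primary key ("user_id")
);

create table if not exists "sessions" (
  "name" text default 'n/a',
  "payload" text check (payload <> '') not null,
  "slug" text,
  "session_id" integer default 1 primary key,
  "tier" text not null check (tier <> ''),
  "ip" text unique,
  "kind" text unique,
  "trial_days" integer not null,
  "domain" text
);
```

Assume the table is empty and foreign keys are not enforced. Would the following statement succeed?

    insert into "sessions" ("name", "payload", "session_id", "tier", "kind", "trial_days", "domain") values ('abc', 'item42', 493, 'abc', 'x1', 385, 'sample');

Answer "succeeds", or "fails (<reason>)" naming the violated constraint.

succeeds

NOT NULL columns: payload is supplied; session_id is supplied; tier is supplied; trial_days is supplied.
CHECK constraints: 'item42' satisfies (payload <> ''); 'abc' satisfies (tier <> '').
No constraint is violated.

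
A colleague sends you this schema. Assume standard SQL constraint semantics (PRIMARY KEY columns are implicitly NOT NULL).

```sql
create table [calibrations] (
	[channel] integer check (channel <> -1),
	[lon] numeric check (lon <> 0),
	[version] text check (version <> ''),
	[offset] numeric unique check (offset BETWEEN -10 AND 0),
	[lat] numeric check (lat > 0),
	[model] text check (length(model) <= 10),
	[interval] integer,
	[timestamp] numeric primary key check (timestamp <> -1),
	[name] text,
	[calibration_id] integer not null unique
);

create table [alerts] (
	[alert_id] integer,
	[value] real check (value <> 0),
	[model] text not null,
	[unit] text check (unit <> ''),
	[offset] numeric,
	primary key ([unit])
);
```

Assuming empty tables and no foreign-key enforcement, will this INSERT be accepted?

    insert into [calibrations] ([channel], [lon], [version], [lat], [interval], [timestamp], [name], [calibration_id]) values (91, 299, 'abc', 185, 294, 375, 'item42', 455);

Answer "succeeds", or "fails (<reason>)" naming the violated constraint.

NOT NULL columns: calibration_id is supplied; timestamp is supplied.
CHECK constraints: 91 satisfies (channel <> -1); 299 satisfies (lon <> 0); 'abc' satisfies (version <> ''); 185 satisfies (lat > 0); 375 satisfies (timestamp <> -1).
No constraint is violated.

succeeds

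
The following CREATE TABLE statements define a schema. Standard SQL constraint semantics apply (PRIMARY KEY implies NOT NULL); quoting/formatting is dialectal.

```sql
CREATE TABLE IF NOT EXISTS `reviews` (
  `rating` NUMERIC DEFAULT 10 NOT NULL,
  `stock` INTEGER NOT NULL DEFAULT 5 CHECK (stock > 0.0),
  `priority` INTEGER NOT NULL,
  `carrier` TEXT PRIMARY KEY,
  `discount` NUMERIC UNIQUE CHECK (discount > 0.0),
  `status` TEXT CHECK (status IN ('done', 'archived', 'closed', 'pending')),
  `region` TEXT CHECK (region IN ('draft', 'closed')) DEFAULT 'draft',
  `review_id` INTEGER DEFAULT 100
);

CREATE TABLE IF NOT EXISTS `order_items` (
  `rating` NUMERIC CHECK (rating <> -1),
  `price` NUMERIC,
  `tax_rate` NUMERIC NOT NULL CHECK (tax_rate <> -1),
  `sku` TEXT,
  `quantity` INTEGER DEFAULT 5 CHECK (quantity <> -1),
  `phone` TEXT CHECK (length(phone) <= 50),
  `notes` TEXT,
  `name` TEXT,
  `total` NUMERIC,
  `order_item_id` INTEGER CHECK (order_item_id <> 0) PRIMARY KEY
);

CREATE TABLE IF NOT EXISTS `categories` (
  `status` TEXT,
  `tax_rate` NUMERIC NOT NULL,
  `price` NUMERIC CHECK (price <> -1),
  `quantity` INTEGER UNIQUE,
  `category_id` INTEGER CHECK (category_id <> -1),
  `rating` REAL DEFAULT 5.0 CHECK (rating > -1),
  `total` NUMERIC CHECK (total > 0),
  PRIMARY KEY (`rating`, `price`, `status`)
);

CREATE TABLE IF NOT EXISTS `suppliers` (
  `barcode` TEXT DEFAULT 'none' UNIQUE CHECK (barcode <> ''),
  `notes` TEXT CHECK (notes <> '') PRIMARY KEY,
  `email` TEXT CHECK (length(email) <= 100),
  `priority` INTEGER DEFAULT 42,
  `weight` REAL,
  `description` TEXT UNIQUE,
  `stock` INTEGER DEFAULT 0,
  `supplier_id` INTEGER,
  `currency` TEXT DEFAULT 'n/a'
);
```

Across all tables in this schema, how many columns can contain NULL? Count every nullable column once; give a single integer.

23

reviews: 4 nullable (discount, status, region, review_id — PK (carrier) and explicit NOT NULL columns excluded).
order_items: 8 nullable (rating, price, sku, quantity, phone, notes, name, total — PK (order_item_id) and explicit NOT NULL columns excluded).
categories: 3 nullable (quantity, category_id, total — PK (rating, price, status) and explicit NOT NULL columns excluded).
suppliers: 8 nullable (barcode, email, priority, weight, description, stock, supplier_id, currency — PK (notes) and explicit NOT NULL columns excluded).
Total: 4 + 8 + 3 + 8 = 23.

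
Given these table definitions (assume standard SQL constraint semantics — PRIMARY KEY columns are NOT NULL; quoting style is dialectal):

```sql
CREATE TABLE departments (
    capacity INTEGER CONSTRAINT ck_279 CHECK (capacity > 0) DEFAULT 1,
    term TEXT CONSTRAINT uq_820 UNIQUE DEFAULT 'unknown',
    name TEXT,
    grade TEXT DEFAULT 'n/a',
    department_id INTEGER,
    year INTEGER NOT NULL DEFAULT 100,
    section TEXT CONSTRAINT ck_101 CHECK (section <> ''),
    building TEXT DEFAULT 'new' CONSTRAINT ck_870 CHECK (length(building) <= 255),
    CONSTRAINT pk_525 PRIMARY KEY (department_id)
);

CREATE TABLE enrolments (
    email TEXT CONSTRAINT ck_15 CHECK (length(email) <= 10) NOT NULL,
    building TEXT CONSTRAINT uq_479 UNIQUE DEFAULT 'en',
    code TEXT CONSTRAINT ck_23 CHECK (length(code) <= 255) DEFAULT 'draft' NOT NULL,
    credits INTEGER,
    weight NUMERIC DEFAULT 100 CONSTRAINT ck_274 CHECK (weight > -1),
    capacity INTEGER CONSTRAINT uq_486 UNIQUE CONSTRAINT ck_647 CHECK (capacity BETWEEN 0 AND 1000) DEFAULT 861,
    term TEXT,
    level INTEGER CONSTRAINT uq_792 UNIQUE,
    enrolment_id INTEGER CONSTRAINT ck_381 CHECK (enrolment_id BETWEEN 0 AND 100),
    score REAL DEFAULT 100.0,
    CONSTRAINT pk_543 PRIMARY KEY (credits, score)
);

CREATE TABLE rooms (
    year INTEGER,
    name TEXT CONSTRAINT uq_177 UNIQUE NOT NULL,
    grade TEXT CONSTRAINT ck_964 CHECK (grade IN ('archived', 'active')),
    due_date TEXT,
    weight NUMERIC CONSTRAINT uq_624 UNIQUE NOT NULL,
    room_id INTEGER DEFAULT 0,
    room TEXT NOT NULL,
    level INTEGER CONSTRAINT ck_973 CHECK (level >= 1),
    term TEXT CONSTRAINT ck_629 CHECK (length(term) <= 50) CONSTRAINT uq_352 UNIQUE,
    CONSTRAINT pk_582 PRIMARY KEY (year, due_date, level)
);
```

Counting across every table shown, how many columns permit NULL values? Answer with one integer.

15

departments: 6 nullable (capacity, term, name, grade, section, building — PK (department_id) and explicit NOT NULL columns excluded).
enrolments: 6 nullable (building, weight, capacity, term, level, enrolment_id — PK (credits, score) and explicit NOT NULL columns excluded).
rooms: 3 nullable (grade, room_id, term — PK (year, due_date, level) and explicit NOT NULL columns excluded).
Total: 6 + 6 + 3 = 15.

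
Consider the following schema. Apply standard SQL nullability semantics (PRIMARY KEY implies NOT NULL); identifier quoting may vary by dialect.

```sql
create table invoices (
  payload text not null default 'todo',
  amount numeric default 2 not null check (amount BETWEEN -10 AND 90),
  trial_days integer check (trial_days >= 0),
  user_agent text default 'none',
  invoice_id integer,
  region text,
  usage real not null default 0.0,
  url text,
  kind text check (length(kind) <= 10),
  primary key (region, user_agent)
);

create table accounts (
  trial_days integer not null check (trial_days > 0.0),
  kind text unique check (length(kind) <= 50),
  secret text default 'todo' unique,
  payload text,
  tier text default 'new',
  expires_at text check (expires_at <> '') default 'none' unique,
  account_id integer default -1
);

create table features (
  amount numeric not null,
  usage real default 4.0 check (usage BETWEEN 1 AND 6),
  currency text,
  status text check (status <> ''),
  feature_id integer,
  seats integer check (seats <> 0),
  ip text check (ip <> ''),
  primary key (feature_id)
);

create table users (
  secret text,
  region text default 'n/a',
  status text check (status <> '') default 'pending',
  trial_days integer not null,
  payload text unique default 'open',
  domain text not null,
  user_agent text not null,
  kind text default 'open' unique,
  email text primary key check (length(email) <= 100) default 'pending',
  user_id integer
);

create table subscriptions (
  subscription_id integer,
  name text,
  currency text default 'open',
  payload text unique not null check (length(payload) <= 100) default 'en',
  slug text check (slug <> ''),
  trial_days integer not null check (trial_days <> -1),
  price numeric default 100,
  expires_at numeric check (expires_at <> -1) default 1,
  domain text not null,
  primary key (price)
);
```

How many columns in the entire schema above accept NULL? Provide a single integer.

26

invoices: 4 nullable (trial_days, invoice_id, url, kind — PK (region, user_agent) and explicit NOT NULL columns excluded).
accounts: 6 nullable (kind, secret, payload, tier, expires_at, account_id — PK none and explicit NOT NULL columns excluded).
features: 5 nullable (usage, currency, status, seats, ip — PK (feature_id) and explicit NOT NULL columns excluded).
users: 6 nullable (secret, region, status, payload, kind, user_id — PK (email) and explicit NOT NULL columns excluded).
subscriptions: 5 nullable (subscription_id, name, currency, slug, expires_at — PK (price) and explicit NOT NULL columns excluded).
Total: 4 + 6 + 5 + 6 + 5 = 26.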